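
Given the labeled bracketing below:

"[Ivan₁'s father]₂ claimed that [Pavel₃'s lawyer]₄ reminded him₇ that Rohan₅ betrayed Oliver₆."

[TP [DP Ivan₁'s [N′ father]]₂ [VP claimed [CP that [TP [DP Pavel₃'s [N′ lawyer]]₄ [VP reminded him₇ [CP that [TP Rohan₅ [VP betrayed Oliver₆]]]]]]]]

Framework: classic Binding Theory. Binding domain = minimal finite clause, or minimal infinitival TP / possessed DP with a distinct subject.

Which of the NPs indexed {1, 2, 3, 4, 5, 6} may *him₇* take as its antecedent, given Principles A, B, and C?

*him* is a pronoun, so Principle B applies: it must be free in its binding domain.
Binding domain of *him₇*: the embedded TP, whose subject is [Pavel₃'s lawyer]₄.
*Ivan₁* and the pronoun do not c-command one another → neither Principle B nor Principle C is at stake; coindexation permitted.
*[Ivan₁'s father]₂* c-commands the pronoun but from outside its binding domain, and is not c-commanded by it → coindexation permitted.
*Pavel₃* and the pronoun do not c-command one another → neither Principle B nor Principle C is at stake; coindexation permitted.
*[Pavel₃'s lawyer]₄* c-commands the pronoun within its binding domain → coindexation would violate Principle B.
*Rohan₅*: the pronoun c-commands this R-expression → coindexation would violate Principle C on *Rohan₅*.
*Oliver₆*: the pronoun c-commands this R-expression → coindexation would violate Principle C on *Oliver₆*.

{1, 2, 3}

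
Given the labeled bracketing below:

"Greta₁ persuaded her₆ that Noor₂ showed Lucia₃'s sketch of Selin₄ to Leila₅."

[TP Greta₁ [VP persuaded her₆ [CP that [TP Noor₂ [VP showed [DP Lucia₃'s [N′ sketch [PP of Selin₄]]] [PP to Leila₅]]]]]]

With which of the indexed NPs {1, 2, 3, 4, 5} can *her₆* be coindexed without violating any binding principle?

none

*her* is a pronoun, so Principle B applies: it must be free in its binding domain.
Binding domain of *her₆*: the matrix TP, whose subject is Greta₁.
*Greta₁* c-commands the pronoun within its binding domain → coindexation would violate Principle B.
*Noor₂*: the pronoun c-commands this R-expression → coindexation would violate Principle C on *Noor₂*.
*Lucia₃*: the pronoun c-commands this R-expression → coindexation would violate Principle C on *Lucia₃*.
*Selin₄*: the pronoun c-commands this R-expression → coindexation would violate Principle C on *Selin₄*.
*Leila₅*: the pronoun c-commands this R-expression → coindexation would violate Principle C on *Leila₅*.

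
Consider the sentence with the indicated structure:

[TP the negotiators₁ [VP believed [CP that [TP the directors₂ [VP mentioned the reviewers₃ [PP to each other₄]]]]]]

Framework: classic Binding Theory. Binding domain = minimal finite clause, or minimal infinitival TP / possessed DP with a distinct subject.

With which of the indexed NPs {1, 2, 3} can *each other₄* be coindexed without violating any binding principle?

*each other* is an anaphor, so Principle A applies: it must be bound in its binding domain.
Binding domain of *each other₄*: the embedded TP, whose subject is the directors₂.
*the negotiators₁* c-commands the anaphor but is outside its binding domain → cannot satisfy Principle A.
*the directors₂* c-commands the anaphor within its binding domain → licit binder.
*the reviewers₃* c-commands the anaphor within its binding domain → licit binder.

{2, 3}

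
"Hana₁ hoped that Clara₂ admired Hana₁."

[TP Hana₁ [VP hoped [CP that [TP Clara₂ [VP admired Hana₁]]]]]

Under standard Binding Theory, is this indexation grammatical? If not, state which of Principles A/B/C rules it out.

The two coindexed NPs are *Hana₁* (the lower occurrence) and *Hana₁* (the higher occurrence).
*Hana₁* (the lower occurrence) is an R-expression. Principle C requires it to be free everywhere.
*Hana₁* (the higher occurrence) c-commands it and carries the same index.
The R-expression is bound → Principle C violation.

Principle C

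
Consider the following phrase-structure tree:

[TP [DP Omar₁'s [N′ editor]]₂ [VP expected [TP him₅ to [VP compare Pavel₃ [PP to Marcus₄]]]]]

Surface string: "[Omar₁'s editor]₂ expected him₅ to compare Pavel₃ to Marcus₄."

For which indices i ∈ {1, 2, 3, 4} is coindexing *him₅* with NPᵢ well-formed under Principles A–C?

{1}

*him* is a pronoun, so Principle B applies: it must be free in its binding domain.
Binding domain of *him₅*: the matrix TP, whose subject is [Omar₁'s editor]₂.
*Omar₁* and the pronoun do not c-command one another → neither Principle B nor Principle C is at stake; coindexation permitted.
*[Omar₁'s editor]₂* c-commands the pronoun within its binding domain → coindexation would violate Principle B.
*Pavel₃*: the pronoun c-commands this R-expression → coindexation would violate Principle C on *Pavel₃*.
*Marcus₄*: the pronoun c-commands this R-expression → coindexation would violate Principle C on *Marcus₄*.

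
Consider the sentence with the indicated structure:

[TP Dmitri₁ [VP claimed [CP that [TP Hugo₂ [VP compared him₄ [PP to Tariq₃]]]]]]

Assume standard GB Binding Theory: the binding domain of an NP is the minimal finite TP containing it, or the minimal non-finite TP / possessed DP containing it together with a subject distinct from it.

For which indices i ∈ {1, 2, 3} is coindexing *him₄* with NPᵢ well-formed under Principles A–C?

*him* is a pronoun, so Principle B applies: it must be free in its binding domain.
Binding domain of *him₄*: the embedded TP, whose subject is Hugo₂.
*Dmitri₁* c-commands the pronoun but from outside its binding domain, and is not c-commanded by it → coindexation permitted.
*Hugo₂* c-commands the pronoun within its binding domain → coindexation would violate Principle B.
*Tariq₃*: the pronoun c-commands this R-expression → coindexation would violate Principle C on *Tariq₃*.

{1}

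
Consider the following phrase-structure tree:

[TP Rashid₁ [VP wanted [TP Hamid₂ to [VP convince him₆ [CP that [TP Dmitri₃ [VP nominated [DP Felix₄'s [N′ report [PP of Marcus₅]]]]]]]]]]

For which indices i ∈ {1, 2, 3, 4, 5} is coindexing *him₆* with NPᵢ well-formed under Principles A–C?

{1}

*him* is a pronoun, so Principle B applies: it must be free in its binding domain.
Binding domain of *him₆*: the embedded TP, whose subject is Hamid₂.
*Rashid₁* c-commands the pronoun but from outside its binding domain, and is not c-commanded by it → coindexation permitted.
*Hamid₂* c-commands the pronoun within its binding domain → coindexation would violate Principle B.
*Dmitri₃*: the pronoun c-commands this R-expression → coindexation would violate Principle C on *Dmitri₃*.
*Felix₄*: the pronoun c-commands this R-expression → coindexation would violate Principle C on *Felix₄*.
*Marcus₅*: the pronoun c-commands this R-expression → coindexation would violate Principle C on *Marcus₅*.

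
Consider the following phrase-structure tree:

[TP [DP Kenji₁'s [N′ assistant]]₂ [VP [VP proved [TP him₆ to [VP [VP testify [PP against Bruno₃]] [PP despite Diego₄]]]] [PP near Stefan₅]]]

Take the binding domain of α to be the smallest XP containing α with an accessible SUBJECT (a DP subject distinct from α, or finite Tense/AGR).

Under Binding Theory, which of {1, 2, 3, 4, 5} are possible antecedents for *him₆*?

*him* is a pronoun, so Principle B applies: it must be free in its binding domain.
Binding domain of *him₆*: the matrix TP, whose subject is [Kenji₁'s assistant]₂.
*Kenji₁* and the pronoun do not c-command one another → neither Principle B nor Principle C is at stake; coindexation permitted.
*[Kenji₁'s assistant]₂* c-commands the pronoun within its binding domain → coindexation would violate Principle B.
*Bruno₃*: the pronoun c-commands this R-expression → coindexation would violate Principle C on *Bruno₃*.
*Diego₄*: the pronoun c-commands this R-expression → coindexation would violate Principle C on *Diego₄*.
*Stefan₅* and the pronoun do not c-command one another → neither Principle B nor Principle C is at stake; coindexation permitted.

{1, 5}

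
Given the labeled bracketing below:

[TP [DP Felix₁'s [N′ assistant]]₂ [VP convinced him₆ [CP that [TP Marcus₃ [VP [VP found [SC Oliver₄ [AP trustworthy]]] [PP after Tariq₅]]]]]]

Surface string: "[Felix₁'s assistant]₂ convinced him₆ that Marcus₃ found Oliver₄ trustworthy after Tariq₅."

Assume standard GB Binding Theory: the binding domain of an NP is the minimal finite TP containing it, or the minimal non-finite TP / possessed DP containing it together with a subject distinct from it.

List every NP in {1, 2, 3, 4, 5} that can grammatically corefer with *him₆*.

*him* is a pronoun, so Principle B applies: it must be free in its binding domain.
Binding domain of *him₆*: the matrix TP, whose subject is [Felix₁'s assistant]₂.
*Felix₁* and the pronoun do not c-command one another → neither Principle B nor Principle C is at stake; coindexation permitted.
*[Felix₁'s assistant]₂* c-commands the pronoun within its binding domain → coindexation would violate Principle B.
*Marcus₃*: the pronoun c-commands this R-expression → coindexation would violate Principle C on *Marcus₃*.
*Oliver₄*: the pronoun c-commands this R-expression → coindexation would violate Principle C on *Oliver₄*.
*Tariq₅*: the pronoun c-commands this R-expression → coindexation would violate Principle C on *Tariq₅*.

{1}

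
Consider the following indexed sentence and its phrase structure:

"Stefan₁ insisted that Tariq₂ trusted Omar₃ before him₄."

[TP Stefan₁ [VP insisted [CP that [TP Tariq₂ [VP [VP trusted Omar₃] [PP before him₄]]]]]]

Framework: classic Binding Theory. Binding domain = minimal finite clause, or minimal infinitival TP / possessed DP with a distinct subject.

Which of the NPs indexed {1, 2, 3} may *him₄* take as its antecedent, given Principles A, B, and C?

{1, 3}

*him* is a pronoun, so Principle B applies: it must be free in its binding domain.
Binding domain of *him₄*: the embedded TP, whose subject is Tariq₂.
*Stefan₁* c-commands the pronoun but from outside its binding domain, and is not c-commanded by it → coindexation permitted.
*Tariq₂* c-commands the pronoun within its binding domain → coindexation would violate Principle B.
*Omar₃* and the pronoun do not c-command one another → neither Principle B nor Principle C is at stake; coindexation permitted.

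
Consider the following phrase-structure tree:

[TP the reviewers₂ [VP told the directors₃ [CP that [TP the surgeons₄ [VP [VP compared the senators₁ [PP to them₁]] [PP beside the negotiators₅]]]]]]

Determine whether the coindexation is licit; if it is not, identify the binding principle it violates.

The two coindexed NPs are *the senators₁* and *them₁*.
*them₁* is a pronoun. Its binding domain is the embedded TP, whose subject is the surgeons₄.
*the senators₁* c-commands it within that domain and carries the same index.
The pronoun is locally bound → Principle B violation.

Principle B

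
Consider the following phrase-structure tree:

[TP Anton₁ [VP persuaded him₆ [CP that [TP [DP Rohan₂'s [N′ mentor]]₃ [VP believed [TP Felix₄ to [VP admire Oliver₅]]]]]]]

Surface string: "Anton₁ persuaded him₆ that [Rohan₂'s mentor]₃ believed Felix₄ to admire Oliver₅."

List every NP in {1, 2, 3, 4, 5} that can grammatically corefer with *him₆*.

none

*him* is a pronoun, so Principle B applies: it must be free in its binding domain.
Binding domain of *him₆*: the matrix TP, whose subject is Anton₁.
*Anton₁* c-commands the pronoun within its binding domain → coindexation would violate Principle B.
*Rohan₂*: the pronoun c-commands this R-expression → coindexation would violate Principle C on *Rohan₂*.
*[Rohan₂'s mentor]₃*: the pronoun c-commands this R-expression → coindexation would violate Principle C on *[Rohan₂'s mentor]₃*.
*Felix₄*: the pronoun c-commands this R-expression → coindexation would violate Principle C on *Felix₄*.
*Oliver₅*: the pronoun c-commands this R-expression → coindexation would violate Principle C on *Oliver₅*.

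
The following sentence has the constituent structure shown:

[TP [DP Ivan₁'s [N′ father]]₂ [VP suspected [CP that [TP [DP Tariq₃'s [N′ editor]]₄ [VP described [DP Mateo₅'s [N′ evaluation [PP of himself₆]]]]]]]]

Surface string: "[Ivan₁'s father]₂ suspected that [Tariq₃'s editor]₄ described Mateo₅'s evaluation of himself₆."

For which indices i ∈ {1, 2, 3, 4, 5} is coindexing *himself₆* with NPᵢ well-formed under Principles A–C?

{5}

*himself* is an anaphor, so Principle A applies: it must be bound in its binding domain.
Binding domain of *himself₆*: the possessed DP, whose subject is Mateo₅.
*Ivan₁* does not c-command the anaphor → cannot bind it.
*[Ivan₁'s father]₂* c-commands the anaphor but is outside its binding domain → cannot satisfy Principle A.
*Tariq₃* does not c-command the anaphor → cannot bind it.
*[Tariq₃'s editor]₄* c-commands the anaphor but is outside its binding domain → cannot satisfy Principle A.
*Mateo₅* c-commands the anaphor within its binding domain → licit binder.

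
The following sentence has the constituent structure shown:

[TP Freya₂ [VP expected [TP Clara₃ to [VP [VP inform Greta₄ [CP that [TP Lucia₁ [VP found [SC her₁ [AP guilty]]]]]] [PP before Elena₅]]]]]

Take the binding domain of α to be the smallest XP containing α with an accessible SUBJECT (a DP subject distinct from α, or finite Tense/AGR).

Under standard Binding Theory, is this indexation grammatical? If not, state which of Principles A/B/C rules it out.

Principle B

The two coindexed NPs are *Lucia₁* and *her₁*.
*her₁* is a pronoun. Its binding domain is the embedded TP, whose subject is Lucia₁.
*Lucia₁* c-commands it within that domain and carries the same index.
The pronoun is locally bound → Principle B violation.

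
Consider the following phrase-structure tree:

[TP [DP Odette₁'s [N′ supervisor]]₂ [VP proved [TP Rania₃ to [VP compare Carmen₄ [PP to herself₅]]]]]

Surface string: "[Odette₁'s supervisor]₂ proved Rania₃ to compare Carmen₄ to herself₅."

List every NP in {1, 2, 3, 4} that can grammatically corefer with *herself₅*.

*herself* is an anaphor, so Principle A applies: it must be bound in its binding domain.
Binding domain of *herself₅*: the embedded TP, whose subject is Rania₃.
*Odette₁* does not c-command the anaphor → cannot bind it.
*[Odette₁'s supervisor]₂* c-commands the anaphor but is outside its binding domain → cannot satisfy Principle A.
*Rania₃* c-commands the anaphor within its binding domain → licit binder.
*Carmen₄* c-commands the anaphor within its binding domain → licit binder.

{3, 4}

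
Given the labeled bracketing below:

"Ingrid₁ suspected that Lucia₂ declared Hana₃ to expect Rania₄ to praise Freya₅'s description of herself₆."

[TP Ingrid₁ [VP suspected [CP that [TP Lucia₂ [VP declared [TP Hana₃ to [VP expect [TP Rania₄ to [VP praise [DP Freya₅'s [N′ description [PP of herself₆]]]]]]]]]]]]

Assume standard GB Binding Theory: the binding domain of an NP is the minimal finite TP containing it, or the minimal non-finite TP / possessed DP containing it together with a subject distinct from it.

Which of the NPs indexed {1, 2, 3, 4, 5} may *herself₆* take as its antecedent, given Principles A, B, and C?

*herself* is an anaphor, so Principle A applies: it must be bound in its binding domain.
Binding domain of *herself₆*: the possessed DP, whose subject is Freya₅.
*Ingrid₁* c-commands the anaphor but is outside its binding domain → cannot satisfy Principle A.
*Lucia₂* c-commands the anaphor but is outside its binding domain → cannot satisfy Principle A.
*Hana₃* c-commands the anaphor but is outside its binding domain → cannot satisfy Principle A.
*Rania₄* c-commands the anaphor but is outside its binding domain → cannot satisfy Principle A.
*Freya₅* c-commands the anaphor within its binding domain → licit binder.

{5}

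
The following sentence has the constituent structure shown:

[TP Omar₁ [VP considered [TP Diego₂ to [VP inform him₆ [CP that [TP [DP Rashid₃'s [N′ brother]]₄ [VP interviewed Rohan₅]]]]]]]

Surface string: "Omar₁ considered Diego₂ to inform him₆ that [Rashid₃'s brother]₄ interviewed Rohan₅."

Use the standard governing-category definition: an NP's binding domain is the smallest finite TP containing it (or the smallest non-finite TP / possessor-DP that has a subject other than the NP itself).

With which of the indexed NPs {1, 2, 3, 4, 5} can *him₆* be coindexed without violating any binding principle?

{1}

*him* is a pronoun, so Principle B applies: it must be free in its binding domain.
Binding domain of *him₆*: the embedded TP, whose subject is Diego₂.
*Omar₁* c-commands the pronoun but from outside its binding domain, and is not c-commanded by it → coindexation permitted.
*Diego₂* c-commands the pronoun within its binding domain → coindexation would violate Principle B.
*Rashid₃*: the pronoun c-commands this R-expression → coindexation would violate Principle C on *Rashid₃*.
*[Rashid₃'s brother]₄*: the pronoun c-commands this R-expression → coindexation would violate Principle C on *[Rashid₃'s brother]₄*.
*Rohan₅*: the pronoun c-commands this R-expression → coindexation would violate Principle C on *Rohan₅*.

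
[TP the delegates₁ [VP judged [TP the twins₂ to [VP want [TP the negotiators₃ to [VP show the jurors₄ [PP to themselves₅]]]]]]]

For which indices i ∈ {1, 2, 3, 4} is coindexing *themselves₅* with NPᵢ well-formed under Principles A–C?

*themselves* is an anaphor, so Principle A applies: it must be bound in its binding domain.
Binding domain of *themselves₅*: the embedded TP, whose subject is the negotiators₃.
*the delegates₁* c-commands the anaphor but is outside its binding domain → cannot satisfy Principle A.
*the twins₂* c-commands the anaphor but is outside its binding domain → cannot satisfy Principle A.
*the negotiators₃* c-commands the anaphor within its binding domain → licit binder.
*the jurors₄* c-commands the anaphor within its binding domain → licit binder.

{3, 4}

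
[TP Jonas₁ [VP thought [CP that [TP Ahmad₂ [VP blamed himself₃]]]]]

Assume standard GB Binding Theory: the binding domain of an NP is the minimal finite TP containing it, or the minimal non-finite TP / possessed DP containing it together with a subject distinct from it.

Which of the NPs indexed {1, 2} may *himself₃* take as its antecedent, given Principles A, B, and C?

{2}

*himself* is an anaphor, so Principle A applies: it must be bound in its binding domain.
Binding domain of *himself₃*: the embedded TP, whose subject is Ahmad₂.
*Jonas₁* c-commands the anaphor but is outside its binding domain → cannot satisfy Principle A.
*Ahmad₂* c-commands the anaphor within its binding domain → licit binder.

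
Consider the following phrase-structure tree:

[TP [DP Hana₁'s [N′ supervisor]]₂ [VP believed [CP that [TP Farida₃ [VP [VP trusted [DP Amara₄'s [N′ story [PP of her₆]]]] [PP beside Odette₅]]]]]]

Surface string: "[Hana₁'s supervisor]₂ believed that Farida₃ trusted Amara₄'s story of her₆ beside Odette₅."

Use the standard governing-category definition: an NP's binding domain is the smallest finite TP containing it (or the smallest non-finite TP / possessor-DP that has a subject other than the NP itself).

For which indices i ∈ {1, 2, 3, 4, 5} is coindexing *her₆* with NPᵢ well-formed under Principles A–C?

*her* is a pronoun, so Principle B applies: it must be free in its binding domain.
Binding domain of *her₆*: the possessed DP, whose subject is Amara₄.
*Hana₁* and the pronoun do not c-command one another → neither Principle B nor Principle C is at stake; coindexation permitted.
*[Hana₁'s supervisor]₂* c-commands the pronoun but from outside its binding domain, and is not c-commanded by it → coindexation permitted.
*Farida₃* c-commands the pronoun but from outside its binding domain, and is not c-commanded by it → coindexation permitted.
*Amara₄* c-commands the pronoun within its binding domain → coindexation would violate Principle B.
*Odette₅* and the pronoun do not c-command one another → neither Principle B nor Principle C is at stake; coindexation permitted.

{1, 2, 3, 5}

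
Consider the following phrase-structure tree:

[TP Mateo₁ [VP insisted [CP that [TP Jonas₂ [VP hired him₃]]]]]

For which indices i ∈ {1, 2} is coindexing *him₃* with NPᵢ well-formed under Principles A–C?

{1}

*him* is a pronoun, so Principle B applies: it must be free in its binding domain.
Binding domain of *him₃*: the embedded TP, whose subject is Jonas₂.
*Mateo₁* c-commands the pronoun but from outside its binding domain, and is not c-commanded by it → coindexation permitted.
*Jonas₂* c-commands the pronoun within its binding domain → coindexation would violate Principle B.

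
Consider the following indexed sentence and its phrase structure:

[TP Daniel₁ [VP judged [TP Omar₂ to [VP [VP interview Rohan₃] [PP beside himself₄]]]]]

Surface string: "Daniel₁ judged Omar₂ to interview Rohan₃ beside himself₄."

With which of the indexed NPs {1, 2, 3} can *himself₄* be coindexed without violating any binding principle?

*himself* is an anaphor, so Principle A applies: it must be bound in its binding domain.
Binding domain of *himself₄*: the embedded TP, whose subject is Omar₂.
*Daniel₁* c-commands the anaphor but is outside its binding domain → cannot satisfy Principle A.
*Omar₂* c-commands the anaphor within its binding domain → licit binder.
*Rohan₃* does not c-command the anaphor → cannot bind it.

{2}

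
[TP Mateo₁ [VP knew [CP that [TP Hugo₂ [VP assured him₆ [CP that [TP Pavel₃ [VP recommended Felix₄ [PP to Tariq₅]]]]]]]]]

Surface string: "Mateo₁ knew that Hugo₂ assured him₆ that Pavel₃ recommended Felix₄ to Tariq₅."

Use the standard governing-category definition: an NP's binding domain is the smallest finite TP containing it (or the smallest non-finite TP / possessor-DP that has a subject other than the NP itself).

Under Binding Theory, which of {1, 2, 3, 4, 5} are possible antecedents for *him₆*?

{1}

*him* is a pronoun, so Principle B applies: it must be free in its binding domain.
Binding domain of *him₆*: the embedded TP, whose subject is Hugo₂.
*Mateo₁* c-commands the pronoun but from outside its binding domain, and is not c-commanded by it → coindexation permitted.
*Hugo₂* c-commands the pronoun within its binding domain → coindexation would violate Principle B.
*Pavel₃*: the pronoun c-commands this R-expression → coindexation would violate Principle C on *Pavel₃*.
*Felix₄*: the pronoun c-commands this R-expression → coindexation would violate Principle C on *Felix₄*.
*Tariq₅*: the pronoun c-commands this R-expression → coindexation would violate Principle C on *Tariq₅*.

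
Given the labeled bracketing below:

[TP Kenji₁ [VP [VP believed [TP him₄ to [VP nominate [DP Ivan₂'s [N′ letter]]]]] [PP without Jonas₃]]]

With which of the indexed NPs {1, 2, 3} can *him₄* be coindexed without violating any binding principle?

*him* is a pronoun, so Principle B applies: it must be free in its binding domain.
Binding domain of *him₄*: the matrix TP, whose subject is Kenji₁.
*Kenji₁* c-commands the pronoun within its binding domain → coindexation would violate Principle B.
*Ivan₂*: the pronoun c-commands this R-expression → coindexation would violate Principle C on *Ivan₂*.
*Jonas₃* and the pronoun do not c-command one another → neither Principle B nor Principle C is at stake; coindexation permitted.

{3}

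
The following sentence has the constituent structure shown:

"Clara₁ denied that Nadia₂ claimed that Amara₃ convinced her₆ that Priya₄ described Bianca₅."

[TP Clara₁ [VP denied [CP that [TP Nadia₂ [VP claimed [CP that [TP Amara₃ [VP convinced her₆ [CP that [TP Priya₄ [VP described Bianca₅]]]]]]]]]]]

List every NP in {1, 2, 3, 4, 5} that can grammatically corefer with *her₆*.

{1, 2}

*her* is a pronoun, so Principle B applies: it must be free in its binding domain.
Binding domain of *her₆*: the embedded TP, whose subject is Amara₃.
*Clara₁* c-commands the pronoun but from outside its binding domain, and is not c-commanded by it → coindexation permitted.
*Nadia₂* c-commands the pronoun but from outside its binding domain, and is not c-commanded by it → coindexation permitted.
*Amara₃* c-commands the pronoun within its binding domain → coindexation would violate Principle B.
*Priya₄*: the pronoun c-commands this R-expression → coindexation would violate Principle C on *Priya₄*.
*Bianca₅*: the pronoun c-commands this R-expression → coindexation would violate Principle C on *Bianca₅*.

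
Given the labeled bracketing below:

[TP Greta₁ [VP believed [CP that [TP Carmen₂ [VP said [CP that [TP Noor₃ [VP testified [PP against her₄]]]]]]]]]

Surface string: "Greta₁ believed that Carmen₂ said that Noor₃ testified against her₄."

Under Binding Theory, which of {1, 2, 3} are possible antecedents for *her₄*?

*her* is a pronoun, so Principle B applies: it must be free in its binding domain.
Binding domain of *her₄*: the embedded TP, whose subject is Noor₃.
*Greta₁* c-commands the pronoun but from outside its binding domain, and is not c-commanded by it → coindexation permitted.
*Carmen₂* c-commands the pronoun but from outside its binding domain, and is not c-commanded by it → coindexation permitted.
*Noor₃* c-commands the pronoun within its binding domain → coindexation would violate Principle B.

{1, 2}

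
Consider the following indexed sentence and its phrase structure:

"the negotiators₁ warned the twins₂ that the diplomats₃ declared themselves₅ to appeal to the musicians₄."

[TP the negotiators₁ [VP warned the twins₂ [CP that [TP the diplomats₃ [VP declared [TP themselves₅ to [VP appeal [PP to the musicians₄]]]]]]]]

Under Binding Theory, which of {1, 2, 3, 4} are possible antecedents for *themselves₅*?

{3}

*themselves* is an anaphor, so Principle A applies: it must be bound in its binding domain.
Binding domain of *themselves₅*: the embedded TP, whose subject is the diplomats₃.
*the negotiators₁* c-commands the anaphor but is outside its binding domain → cannot satisfy Principle A.
*the twins₂* c-commands the anaphor but is outside its binding domain → cannot satisfy Principle A.
*the diplomats₃* c-commands the anaphor within its binding domain → licit binder.
*the musicians₄* does not c-command the anaphor → cannot bind it.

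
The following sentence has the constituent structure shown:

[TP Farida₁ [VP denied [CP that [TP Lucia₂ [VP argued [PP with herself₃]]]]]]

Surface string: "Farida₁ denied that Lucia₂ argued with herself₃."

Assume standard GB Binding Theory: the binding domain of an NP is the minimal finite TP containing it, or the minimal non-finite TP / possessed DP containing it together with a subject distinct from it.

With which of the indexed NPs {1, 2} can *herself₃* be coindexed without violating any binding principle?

{2}

*herself* is an anaphor, so Principle A applies: it must be bound in its binding domain.
Binding domain of *herself₃*: the embedded TP, whose subject is Lucia₂.
*Farida₁* c-commands the anaphor but is outside its binding domain → cannot satisfy Principle A.
*Lucia₂* c-commands the anaphor within its binding domain → licit binder.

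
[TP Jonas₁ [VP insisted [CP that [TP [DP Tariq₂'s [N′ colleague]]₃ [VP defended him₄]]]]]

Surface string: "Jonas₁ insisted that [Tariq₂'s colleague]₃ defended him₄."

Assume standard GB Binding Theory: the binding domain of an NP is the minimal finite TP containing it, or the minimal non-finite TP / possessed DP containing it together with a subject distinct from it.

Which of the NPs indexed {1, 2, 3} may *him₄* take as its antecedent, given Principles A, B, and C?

*him* is a pronoun, so Principle B applies: it must be free in its binding domain.
Binding domain of *him₄*: the embedded TP, whose subject is [Tariq₂'s colleague]₃.
*Jonas₁* c-commands the pronoun but from outside its binding domain, and is not c-commanded by it → coindexation permitted.
*Tariq₂* and the pronoun do not c-command one another → neither Principle B nor Principle C is at stake; coindexation permitted.
*[Tariq₂'s colleague]₃* c-commands the pronoun within its binding domain → coindexation would violate Principle B.

{1, 2}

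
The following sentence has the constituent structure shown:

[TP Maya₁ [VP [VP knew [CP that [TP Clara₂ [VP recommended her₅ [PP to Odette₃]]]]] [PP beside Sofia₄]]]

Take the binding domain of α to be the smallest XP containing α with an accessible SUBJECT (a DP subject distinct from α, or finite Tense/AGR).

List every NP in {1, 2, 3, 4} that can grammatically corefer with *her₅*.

{1, 4}

*her* is a pronoun, so Principle B applies: it must be free in its binding domain.
Binding domain of *her₅*: the embedded TP, whose subject is Clara₂.
*Maya₁* c-commands the pronoun but from outside its binding domain, and is not c-commanded by it → coindexation permitted.
*Clara₂* c-commands the pronoun within its binding domain → coindexation would violate Principle B.
*Odette₃*: the pronoun c-commands this R-expression → coindexation would violate Principle C on *Odette₃*.
*Sofia₄* and the pronoun do not c-command one another → neither Principle B nor Principle C is at stake; coindexation permitted.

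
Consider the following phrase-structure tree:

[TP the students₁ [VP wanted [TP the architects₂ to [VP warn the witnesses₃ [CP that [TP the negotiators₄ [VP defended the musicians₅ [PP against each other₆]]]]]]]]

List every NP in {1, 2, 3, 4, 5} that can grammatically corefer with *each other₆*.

*each other* is an anaphor, so Principle A applies: it must be bound in its binding domain.
Binding domain of *each other₆*: the embedded TP, whose subject is the negotiators₄.
*the students₁* c-commands the anaphor but is outside its binding domain → cannot satisfy Principle A.
*the architects₂* c-commands the anaphor but is outside its binding domain → cannot satisfy Principle A.
*the witnesses₃* c-commands the anaphor but is outside its binding domain → cannot satisfy Principle A.
*the negotiators₄* c-commands the anaphor within its binding domain → licit binder.
*the musicians₅* c-commands the anaphor within its binding domain → licit binder.

{4, 5}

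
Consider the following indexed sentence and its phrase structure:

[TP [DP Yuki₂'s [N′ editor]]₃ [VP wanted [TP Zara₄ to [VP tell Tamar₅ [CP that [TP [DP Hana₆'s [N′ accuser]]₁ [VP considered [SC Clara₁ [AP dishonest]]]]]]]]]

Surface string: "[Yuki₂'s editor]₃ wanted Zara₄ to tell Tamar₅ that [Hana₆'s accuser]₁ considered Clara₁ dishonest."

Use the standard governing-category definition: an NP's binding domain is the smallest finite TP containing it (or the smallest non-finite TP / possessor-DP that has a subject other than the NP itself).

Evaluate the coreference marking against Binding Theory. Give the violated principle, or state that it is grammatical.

The two coindexed NPs are *[Hana₆'s accuser]₁* and *Clara₁*.
*Clara₁* is an R-expression. Principle C requires it to be free everywhere.
*[Hana₆'s accuser]₁* c-commands it and carries the same index.
The R-expression is bound → Principle C violation.

Principle C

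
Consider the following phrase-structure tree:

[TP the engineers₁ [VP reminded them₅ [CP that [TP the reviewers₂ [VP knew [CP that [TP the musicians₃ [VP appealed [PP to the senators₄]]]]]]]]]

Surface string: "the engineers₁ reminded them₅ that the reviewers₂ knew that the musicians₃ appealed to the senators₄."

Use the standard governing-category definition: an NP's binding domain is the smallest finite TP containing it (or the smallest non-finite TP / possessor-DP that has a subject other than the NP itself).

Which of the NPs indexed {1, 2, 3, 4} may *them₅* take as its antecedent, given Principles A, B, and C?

none

*them* is a pronoun, so Principle B applies: it must be free in its binding domain.
Binding domain of *them₅*: the matrix TP, whose subject is the engineers₁.
*the engineers₁* c-commands the pronoun within its binding domain → coindexation would violate Principle B.
*the reviewers₂*: the pronoun c-commands this R-expression → coindexation would violate Principle C on *the reviewers₂*.
*the musicians₃*: the pronoun c-commands this R-expression → coindexation would violate Principle C on *the musicians₃*.
*the senators₄*: the pronoun c-commands this R-expression → coindexation would violate Principle C on *the senators₄*.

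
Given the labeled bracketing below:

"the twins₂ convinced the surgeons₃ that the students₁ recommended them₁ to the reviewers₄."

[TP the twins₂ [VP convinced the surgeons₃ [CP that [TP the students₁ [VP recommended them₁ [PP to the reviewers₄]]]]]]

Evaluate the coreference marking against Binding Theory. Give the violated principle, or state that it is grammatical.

Principle B

The two coindexed NPs are *the students₁* and *them₁*.
*them₁* is a pronoun. Its binding domain is the embedded TP, whose subject is the students₁.
*the students₁* c-commands it within that domain and carries the same index.
The pronoun is locally bound → Principle B violation.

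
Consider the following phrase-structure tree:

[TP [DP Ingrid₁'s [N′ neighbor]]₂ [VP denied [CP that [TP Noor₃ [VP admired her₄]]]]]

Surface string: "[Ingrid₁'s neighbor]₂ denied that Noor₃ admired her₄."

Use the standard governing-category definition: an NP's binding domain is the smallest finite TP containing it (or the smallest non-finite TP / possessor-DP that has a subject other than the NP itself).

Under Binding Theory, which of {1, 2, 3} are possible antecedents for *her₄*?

{1, 2}

*her* is a pronoun, so Principle B applies: it must be free in its binding domain.
Binding domain of *her₄*: the embedded TP, whose subject is Noor₃.
*Ingrid₁* and the pronoun do not c-command one another → neither Principle B nor Principle C is at stake; coindexation permitted.
*[Ingrid₁'s neighbor]₂* c-commands the pronoun but from outside its binding domain, and is not c-commanded by it → coindexation permitted.
*Noor₃* c-commands the pronoun within its binding domain → coindexation would violate Principle B.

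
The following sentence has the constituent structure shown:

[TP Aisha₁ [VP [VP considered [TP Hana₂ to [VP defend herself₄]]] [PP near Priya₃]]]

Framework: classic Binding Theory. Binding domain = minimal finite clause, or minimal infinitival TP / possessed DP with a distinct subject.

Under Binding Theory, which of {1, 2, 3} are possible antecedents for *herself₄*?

{2}

*herself* is an anaphor, so Principle A applies: it must be bound in its binding domain.
Binding domain of *herself₄*: the embedded TP, whose subject is Hana₂.
*Aisha₁* c-commands the anaphor but is outside its binding domain → cannot satisfy Principle A.
*Hana₂* c-commands the anaphor within its binding domain → licit binder.
*Priya₃* does not c-command the anaphor → cannot bind it.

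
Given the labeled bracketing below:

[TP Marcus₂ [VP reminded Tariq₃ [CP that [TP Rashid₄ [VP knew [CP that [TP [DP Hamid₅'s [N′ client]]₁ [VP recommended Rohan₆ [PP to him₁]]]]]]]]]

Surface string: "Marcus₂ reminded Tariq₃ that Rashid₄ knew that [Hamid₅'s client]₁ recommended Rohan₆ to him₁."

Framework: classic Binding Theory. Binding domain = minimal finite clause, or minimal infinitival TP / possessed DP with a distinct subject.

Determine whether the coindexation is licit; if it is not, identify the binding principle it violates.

The two coindexed NPs are *[Hamid₅'s client]₁* and *him₁*.
*him₁* is a pronoun. Its binding domain is the embedded TP, whose subject is [Hamid₅'s client]₁.
*[Hamid₅'s client]₁* c-commands it within that domain and carries the same index.
The pronoun is locally bound → Principle B violation.

Principle B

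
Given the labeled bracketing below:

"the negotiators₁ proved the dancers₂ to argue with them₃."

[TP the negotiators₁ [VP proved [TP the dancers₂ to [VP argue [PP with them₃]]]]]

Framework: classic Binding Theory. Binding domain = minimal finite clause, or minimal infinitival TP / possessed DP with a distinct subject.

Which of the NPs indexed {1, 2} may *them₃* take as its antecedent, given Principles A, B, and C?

{1}

*them* is a pronoun, so Principle B applies: it must be free in its binding domain.
Binding domain of *them₃*: the embedded TP, whose subject is the dancers₂.
*the negotiators₁* c-commands the pronoun but from outside its binding domain, and is not c-commanded by it → coindexation permitted.
*the dancers₂* c-commands the pronoun within its binding domain → coindexation would violate Principle B.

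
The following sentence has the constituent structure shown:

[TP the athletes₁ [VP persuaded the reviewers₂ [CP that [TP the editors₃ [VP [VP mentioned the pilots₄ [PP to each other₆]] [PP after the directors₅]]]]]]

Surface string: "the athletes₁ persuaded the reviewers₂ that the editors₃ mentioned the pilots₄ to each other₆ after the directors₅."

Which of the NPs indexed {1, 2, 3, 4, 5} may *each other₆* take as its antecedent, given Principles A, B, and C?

*each other* is an anaphor, so Principle A applies: it must be bound in its binding domain.
Binding domain of *each other₆*: the embedded TP, whose subject is the editors₃.
*the athletes₁* c-commands the anaphor but is outside its binding domain → cannot satisfy Principle A.
*the reviewers₂* c-commands the anaphor but is outside its binding domain → cannot satisfy Principle A.
*the editors₃* c-commands the anaphor within its binding domain → licit binder.
*the pilots₄* c-commands the anaphor within its binding domain → licit binder.
*the directors₅* does not c-command the anaphor → cannot bind it.

{3, 4}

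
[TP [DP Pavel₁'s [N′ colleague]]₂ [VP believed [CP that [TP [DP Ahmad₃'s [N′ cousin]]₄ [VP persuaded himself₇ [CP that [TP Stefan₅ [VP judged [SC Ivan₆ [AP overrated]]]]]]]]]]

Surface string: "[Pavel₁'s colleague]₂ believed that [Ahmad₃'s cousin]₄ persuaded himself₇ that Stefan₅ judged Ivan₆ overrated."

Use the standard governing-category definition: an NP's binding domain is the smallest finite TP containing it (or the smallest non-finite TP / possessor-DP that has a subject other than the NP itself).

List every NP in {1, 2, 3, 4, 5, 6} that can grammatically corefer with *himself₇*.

*himself* is an anaphor, so Principle A applies: it must be bound in its binding domain.
Binding domain of *himself₇*: the embedded TP, whose subject is [Ahmad₃'s cousin]₄.
*Pavel₁* does not c-command the anaphor → cannot bind it.
*[Pavel₁'s colleague]₂* c-commands the anaphor but is outside its binding domain → cannot satisfy Principle A.
*Ahmad₃* does not c-command the anaphor → cannot bind it.
*[Ahmad₃'s cousin]₄* c-commands the anaphor within its binding domain → licit binder.
*Stefan₅* does not c-command the anaphor → cannot bind it.
*Ivan₆* does not c-command the anaphor → cannot bind it.

{4}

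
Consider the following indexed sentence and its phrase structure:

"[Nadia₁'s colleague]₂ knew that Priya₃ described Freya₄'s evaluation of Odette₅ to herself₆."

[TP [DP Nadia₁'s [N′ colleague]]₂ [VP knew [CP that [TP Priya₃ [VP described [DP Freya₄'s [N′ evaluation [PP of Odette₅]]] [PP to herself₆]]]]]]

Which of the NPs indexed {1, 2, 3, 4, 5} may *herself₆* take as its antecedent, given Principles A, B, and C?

{3}

*herself* is an anaphor, so Principle A applies: it must be bound in its binding domain.
Binding domain of *herself₆*: the embedded TP, whose subject is Priya₃.
*Nadia₁* does not c-command the anaphor → cannot bind it.
*[Nadia₁'s colleague]₂* c-commands the anaphor but is outside its binding domain → cannot satisfy Principle A.
*Priya₃* c-commands the anaphor within its binding domain → licit binder.
*Freya₄* does not c-command the anaphor → cannot bind it.
*Odette₅* does not c-command the anaphor → cannot bind it.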